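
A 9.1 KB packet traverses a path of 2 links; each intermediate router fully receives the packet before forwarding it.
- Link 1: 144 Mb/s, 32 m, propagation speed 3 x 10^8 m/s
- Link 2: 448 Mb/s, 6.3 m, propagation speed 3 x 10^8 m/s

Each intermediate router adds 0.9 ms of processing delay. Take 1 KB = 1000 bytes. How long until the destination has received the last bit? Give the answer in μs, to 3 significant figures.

1570 μs

L = 72800 bits.
Transmission delays (L/R per hop): 505.556, 162.5 μs; sum = 668.056 μs.
Propagation delays (d/s per hop): 0.106667, 0.021 μs; sum = 0.127667 μs.
Processing at 1 router(s): 1 × 0.9 ms = 900 μs.
End-to-end = 1570 μs.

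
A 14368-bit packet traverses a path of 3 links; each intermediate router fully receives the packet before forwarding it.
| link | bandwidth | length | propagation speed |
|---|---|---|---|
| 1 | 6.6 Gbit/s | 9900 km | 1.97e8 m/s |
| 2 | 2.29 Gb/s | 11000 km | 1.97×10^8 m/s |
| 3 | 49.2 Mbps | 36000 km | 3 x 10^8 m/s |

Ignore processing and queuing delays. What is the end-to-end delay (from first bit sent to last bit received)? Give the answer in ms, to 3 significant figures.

226 ms

Transmission delays (L/R per hop): 0.00217697, 0.00627424, 0.292033 ms; sum = 0.300484 ms.
Propagation delays (d/s per hop): 50.2538, 55.8376, 120 ms; sum = 226.091 ms.
End-to-end = 226 ms.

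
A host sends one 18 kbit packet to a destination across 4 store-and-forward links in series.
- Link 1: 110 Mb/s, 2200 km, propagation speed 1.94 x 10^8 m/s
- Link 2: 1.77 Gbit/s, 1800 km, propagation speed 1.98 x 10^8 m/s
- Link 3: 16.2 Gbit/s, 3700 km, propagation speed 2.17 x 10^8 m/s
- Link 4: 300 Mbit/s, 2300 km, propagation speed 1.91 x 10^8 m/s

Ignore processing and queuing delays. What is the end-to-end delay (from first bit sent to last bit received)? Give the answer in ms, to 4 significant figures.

L = 18000 bits.
Transmission delays (L/R per hop): 0.163636, 0.0101695, 0.00111111, 0.06 ms; sum = 0.234917 ms.
Propagation delays (d/s per hop): 11.3402, 9.09091, 17.0507, 12.0419 ms; sum = 49.5237 ms.
End-to-end = 49.76 ms.

49.76 ms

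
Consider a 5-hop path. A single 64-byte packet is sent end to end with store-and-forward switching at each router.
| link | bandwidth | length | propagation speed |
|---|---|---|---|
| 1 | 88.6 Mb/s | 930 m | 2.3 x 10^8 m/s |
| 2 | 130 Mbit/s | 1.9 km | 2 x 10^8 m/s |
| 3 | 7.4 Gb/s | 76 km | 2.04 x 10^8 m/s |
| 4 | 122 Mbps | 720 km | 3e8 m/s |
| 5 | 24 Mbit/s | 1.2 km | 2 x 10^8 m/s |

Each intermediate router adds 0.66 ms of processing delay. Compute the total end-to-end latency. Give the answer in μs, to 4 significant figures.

L = 64 × 8 = 512 bits.
Transmission delays (L/R per hop): 5.77878, 3.93846, 0.0691892, 4.19672, 21.3333 μs; sum = 35.3165 μs.
Propagation delays (d/s per hop): 4.04348, 9.5, 372.549, 2400, 6 μs; sum = 2792.09 μs.
Processing at 4 router(s): 4 × 0.66 ms = 2640 μs.
End-to-end = 5467 μs.

5467 μs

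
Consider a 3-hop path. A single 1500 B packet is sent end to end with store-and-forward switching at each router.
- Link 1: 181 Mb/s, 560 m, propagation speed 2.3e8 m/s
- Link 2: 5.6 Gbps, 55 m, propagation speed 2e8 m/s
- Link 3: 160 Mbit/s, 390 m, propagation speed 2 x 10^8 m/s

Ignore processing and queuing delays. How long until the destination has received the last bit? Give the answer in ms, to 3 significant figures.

L = 1500 × 8 = 12000 bits.
Transmission delays (L/R per hop): 0.0662983, 0.00214286, 0.075 ms; sum = 0.143441 ms.
Propagation delays (d/s per hop): 0.00243478, 0.000275, 0.00195 ms; sum = 0.00465978 ms.
End-to-end = 0.148 ms.

0.148 ms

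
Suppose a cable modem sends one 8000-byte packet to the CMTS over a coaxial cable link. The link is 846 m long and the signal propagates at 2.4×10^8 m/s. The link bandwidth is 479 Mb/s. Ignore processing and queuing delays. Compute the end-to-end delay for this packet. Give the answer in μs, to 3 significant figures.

137 μs

L = 8000 × 8 = 64000 bits.
Transmission delay = L/R = 64000 / 479000000 = 133.612 μs.
Propagation delay = d/s = 846 m / 240000000 m/s = 3.525 μs.
Total = 137 μs.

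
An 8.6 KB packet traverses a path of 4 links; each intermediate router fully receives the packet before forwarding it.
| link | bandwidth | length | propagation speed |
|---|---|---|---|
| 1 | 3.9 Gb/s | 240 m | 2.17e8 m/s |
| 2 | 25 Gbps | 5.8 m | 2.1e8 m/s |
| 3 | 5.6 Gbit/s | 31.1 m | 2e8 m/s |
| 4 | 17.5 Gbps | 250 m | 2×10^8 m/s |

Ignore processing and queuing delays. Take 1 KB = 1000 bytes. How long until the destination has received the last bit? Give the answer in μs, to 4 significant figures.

L = 68800 bits.
Transmission delays (L/R per hop): 17.641, 2.752, 12.2857, 3.93143 μs; sum = 36.6102 μs.
Propagation delays (d/s per hop): 1.10599, 0.027619, 0.1555, 1.25 μs; sum = 2.53911 μs.
End-to-end = 39.15 μs.

39.15 μs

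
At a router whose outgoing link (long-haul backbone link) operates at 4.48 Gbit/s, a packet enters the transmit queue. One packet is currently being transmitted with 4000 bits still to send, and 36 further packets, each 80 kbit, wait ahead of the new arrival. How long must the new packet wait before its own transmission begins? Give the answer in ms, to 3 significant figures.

Each queued packet: L/R = 80000/4480000000 = 0.0178571 ms.
36 queued → 0.642857 ms.
Plus remaining 4000 bits of current packet: 0.000892857 ms.
Queuing delay = 0.644 ms.

0.644 ms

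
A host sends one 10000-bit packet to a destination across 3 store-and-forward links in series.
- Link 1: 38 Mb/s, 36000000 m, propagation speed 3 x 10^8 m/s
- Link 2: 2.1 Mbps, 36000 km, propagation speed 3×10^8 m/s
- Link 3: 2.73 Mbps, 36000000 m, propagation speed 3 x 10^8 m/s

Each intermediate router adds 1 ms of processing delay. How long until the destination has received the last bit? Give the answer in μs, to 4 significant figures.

Transmission delays (L/R per hop): 263.158, 4761.9, 3663 μs; sum = 8688.07 μs.
Propagation delays (d/s per hop): 120000, 120000, 120000 μs; sum = 360000 μs.
Processing at 2 router(s): 2 × 1 ms = 2000 μs.
End-to-end = 370700 μs.

370700 μs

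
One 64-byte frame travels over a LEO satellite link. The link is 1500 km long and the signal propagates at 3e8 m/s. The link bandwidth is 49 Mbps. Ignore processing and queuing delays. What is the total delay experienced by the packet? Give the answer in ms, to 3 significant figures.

L = 64 × 8 = 512 bits.
Transmission delay = L/R = 512 / 49000000 = 0.010449 ms.
Propagation delay = d/s = 1500000 m / 300000000 m/s = 5 ms.
Total = 5.01 ms.

5.01 ms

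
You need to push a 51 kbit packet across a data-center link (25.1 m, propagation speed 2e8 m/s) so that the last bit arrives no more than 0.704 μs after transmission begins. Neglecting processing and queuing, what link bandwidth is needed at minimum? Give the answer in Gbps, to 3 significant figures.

88.2 Gbps

Propagation delay = 25.1 / 200000000 = 0.1255 μs.
Transmission budget = 0.704 − 0.1255 = 0.5785 μs.
R ≥ L / t_tx = 51000 bits / 5.785e-07 s = 88.2 Gbps.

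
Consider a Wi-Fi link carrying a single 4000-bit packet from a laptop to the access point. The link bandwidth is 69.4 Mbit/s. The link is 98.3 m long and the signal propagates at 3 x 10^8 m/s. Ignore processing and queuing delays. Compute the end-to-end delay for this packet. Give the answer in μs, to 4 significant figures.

57.96 μs

Transmission delay = L/R = 4000 / 69400000 = 57.6369 μs.
Propagation delay = d/s = 98.3 m / 300000000 m/s = 0.327667 μs.
Total = 57.96 μs.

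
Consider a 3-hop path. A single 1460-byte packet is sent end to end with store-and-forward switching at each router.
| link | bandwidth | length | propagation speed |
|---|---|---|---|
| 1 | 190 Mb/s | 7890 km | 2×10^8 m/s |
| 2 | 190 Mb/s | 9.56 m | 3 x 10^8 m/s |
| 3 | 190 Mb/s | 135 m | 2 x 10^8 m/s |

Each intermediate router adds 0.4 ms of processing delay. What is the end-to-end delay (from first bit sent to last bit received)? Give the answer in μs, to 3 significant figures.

40400 μs

L = 1460 × 8 = 11680 bits.
Transmission delay per hop = L/R = 11680/190000000 = 61.4737 μs; 3 hops → 184.421 μs.
Propagation delays (d/s per hop): 39450, 0.0318667, 0.675 μs; sum = 39450.7 μs.
Processing at 2 router(s): 2 × 0.4 ms = 800 μs.
End-to-end = 40400 μs.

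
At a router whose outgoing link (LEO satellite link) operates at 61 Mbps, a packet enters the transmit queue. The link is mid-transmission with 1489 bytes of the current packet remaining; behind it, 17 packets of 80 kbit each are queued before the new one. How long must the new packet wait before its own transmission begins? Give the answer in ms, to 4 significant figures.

22.49 ms

Each queued packet: L/R = 80000/61000000 = 1.31148 ms.
17 queued → 22.2951 ms.
Plus remaining 11912 bits of current packet: 0.195279 ms.
Queuing delay = 22.49 ms.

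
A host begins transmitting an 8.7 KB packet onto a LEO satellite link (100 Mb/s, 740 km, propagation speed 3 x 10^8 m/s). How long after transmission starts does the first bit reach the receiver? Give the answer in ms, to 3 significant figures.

2.47 ms

First bit experiences only propagation delay: d/s = 740000/300000000 = 2.47 ms.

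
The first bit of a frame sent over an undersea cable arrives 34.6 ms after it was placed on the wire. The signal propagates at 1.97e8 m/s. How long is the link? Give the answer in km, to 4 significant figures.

d = s × t_prop = 197000000 × 0.0346 = 6816 km.

6816 km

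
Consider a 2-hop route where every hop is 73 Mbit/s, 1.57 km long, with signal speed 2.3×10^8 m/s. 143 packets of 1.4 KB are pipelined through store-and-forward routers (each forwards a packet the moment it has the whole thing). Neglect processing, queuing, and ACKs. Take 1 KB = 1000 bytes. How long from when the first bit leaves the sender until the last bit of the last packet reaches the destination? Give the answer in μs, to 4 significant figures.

Per-hop transmission t_tx = L/R = 11200/73000000 = 153.425 μs.
Per-hop propagation t_prop = 1570/2.3e+08 = 6.82609 μs.
Pipeline fill: first packet needs 2·t_tx to clear all hops; remaining 142 packets each add one t_tx.
Total = (2+143-1)·t_tx + 2·t_prop = 144·153.425 + 2·6.82609 = 22110 μs.

22110 μs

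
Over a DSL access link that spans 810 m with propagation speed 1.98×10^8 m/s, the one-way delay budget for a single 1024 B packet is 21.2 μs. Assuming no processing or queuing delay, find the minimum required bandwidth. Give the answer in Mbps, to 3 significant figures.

479 Mbps

L = 8192 bits.
Propagation delay = 810 / 198000000 = 4.09091 μs.
Transmission budget = 21.2 − 4.09091 = 17.1091 μs.
R ≥ L / t_tx = 8192 bits / 1.71091e-05 s = 479 Mbps.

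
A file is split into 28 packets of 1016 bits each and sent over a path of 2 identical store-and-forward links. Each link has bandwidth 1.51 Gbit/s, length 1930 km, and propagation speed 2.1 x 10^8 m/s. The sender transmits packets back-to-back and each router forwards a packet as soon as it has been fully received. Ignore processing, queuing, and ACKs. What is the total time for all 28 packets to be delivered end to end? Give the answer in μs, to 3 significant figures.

Per-hop transmission t_tx = L/R = 1016/1510000000 = 0.672848 μs.
Per-hop propagation t_prop = 1930000/210000000 = 9190.48 μs.
Pipeline fill: first packet needs 2·t_tx to clear all hops; remaining 27 packets each add one t_tx.
Total = (2+28-1)·t_tx + 2·t_prop = 29·0.672848 + 2·9190.48 = 18400 μs.

18400 μs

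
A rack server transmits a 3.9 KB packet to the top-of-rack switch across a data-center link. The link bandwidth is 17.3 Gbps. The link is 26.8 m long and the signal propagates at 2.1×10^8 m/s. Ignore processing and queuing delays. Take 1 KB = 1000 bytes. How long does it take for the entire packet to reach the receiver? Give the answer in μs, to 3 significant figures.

L = 31200 bits.
Transmission delay = L/R = 31200 / 17300000000 = 1.80347 μs.
Propagation delay = d/s = 26.8 m / 210000000 m/s = 0.127619 μs.
Total = 1.93 μs.

1.93 μs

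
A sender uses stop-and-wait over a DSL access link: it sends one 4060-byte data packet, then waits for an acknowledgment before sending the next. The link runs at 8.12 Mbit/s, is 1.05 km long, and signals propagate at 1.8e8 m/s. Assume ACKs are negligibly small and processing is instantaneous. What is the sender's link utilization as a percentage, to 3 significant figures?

99.7 %

t_tx = L/R = 32480/8.12e+06 = 0.004 s.
t_prop = 1050/180000000 = 5.83333e-06 s; RTT = 1.16667e-05 s.
Cycle = t_tx + RTT = 0.00401167 s.
Utilization = t_tx / cycle = 0.004/0.00401167 = 99.7 %.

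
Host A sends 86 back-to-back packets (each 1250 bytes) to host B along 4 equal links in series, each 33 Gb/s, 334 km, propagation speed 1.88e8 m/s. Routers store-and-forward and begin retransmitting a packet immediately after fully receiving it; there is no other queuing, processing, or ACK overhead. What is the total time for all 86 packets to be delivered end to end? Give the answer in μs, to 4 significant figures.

Per-hop transmission t_tx = L/R = 10000/33000000000 = 0.30303 μs.
Per-hop propagation t_prop = 334000/188000000 = 1776.6 μs.
Pipeline fill: first packet needs 4·t_tx to clear all hops; remaining 85 packets each add one t_tx.
Total = (4+86-1)·t_tx + 4·t_prop = 89·0.30303 + 4·1776.6 = 7133 μs.

7133 μs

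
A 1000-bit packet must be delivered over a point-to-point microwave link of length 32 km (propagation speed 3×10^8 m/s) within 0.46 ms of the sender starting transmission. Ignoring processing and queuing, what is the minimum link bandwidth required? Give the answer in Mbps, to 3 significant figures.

Propagation delay = 32000 / 300000000 = 0.106667 ms.
Transmission budget = 0.46 − 0.106667 = 0.353333 ms.
R ≥ L / t_tx = 1000 bits / 0.000353333 s = 2.83 Mbps.

2.83 Mbps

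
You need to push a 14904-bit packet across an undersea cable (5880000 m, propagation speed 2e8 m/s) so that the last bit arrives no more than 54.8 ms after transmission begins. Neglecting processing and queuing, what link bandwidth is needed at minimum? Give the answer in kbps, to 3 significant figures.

587 kbps

Propagation delay = 5880000 / 200000000 = 29.4 ms.
Transmission budget = 54.8 − 29.4 = 25.4 ms.
R ≥ L / t_tx = 14904 bits / 0.0254 s = 587 kbps.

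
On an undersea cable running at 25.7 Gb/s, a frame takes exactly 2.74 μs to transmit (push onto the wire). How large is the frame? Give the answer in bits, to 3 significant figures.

70400 bits

L = R × t_tx = 25700000000 b/s × 2.74e-06 s = 70418 bits.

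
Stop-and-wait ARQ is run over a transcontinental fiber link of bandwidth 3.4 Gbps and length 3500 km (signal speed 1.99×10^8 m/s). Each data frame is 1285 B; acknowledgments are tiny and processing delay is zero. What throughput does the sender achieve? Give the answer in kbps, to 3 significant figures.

t_tx = L/R = 10280/3400000000 = 3.02353e-06 s.
t_prop = 3500000/199000000 = 0.0175879 s; RTT = 0.0351759 s.
Cycle = t_tx + RTT = 0.0351789 s.
Throughput = L / cycle = 10280 / 0.0351789 = 292 kbps.

292 kbps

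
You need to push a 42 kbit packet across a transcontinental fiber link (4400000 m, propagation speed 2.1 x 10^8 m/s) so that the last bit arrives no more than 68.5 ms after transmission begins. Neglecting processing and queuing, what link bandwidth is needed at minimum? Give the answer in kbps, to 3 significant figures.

883 kbps

Propagation delay = 4400000 / 210000000 = 20.9524 ms.
Transmission budget = 68.5 − 20.9524 = 47.5476 ms.
R ≥ L / t_tx = 42000 bits / 0.0475476 s = 883 kbps.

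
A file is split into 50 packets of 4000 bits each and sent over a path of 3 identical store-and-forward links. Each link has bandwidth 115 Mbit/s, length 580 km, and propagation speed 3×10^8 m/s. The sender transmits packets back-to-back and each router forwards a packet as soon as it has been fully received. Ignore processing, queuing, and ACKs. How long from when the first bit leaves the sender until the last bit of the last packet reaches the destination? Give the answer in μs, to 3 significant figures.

Per-hop transmission t_tx = L/R = 4000/115000000 = 34.7826 μs.
Per-hop propagation t_prop = 580000/300000000 = 1933.33 μs.
Pipeline fill: first packet needs 3·t_tx to clear all hops; remaining 49 packets each add one t_tx.
Total = (3+50-1)·t_tx + 3·t_prop = 52·34.7826 + 3·1933.33 = 7610 μs.

7610 μs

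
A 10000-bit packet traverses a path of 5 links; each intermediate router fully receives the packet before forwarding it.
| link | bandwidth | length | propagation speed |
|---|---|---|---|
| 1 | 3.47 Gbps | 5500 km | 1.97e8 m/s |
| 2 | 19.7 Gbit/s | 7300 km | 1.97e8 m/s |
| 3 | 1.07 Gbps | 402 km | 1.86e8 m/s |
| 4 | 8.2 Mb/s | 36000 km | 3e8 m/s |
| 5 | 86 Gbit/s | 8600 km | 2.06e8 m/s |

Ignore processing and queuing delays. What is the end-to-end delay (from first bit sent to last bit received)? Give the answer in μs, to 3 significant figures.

Transmission delays (L/R per hop): 2.88184, 0.507614, 9.34579, 1219.51, 0.116279 μs; sum = 1232.36 μs.
Propagation delays (d/s per hop): 27918.8, 37055.8, 2161.29, 120000, 41747.6 μs; sum = 228883 μs.
End-to-end = 230000 μs.

230000 μs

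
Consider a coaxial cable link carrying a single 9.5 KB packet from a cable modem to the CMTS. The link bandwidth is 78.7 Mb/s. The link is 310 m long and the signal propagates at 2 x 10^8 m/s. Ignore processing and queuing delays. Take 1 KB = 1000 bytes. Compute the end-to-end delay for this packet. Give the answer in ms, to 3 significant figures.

0.967 ms

L = 76000 bits.
Transmission delay = L/R = 76000 / 78700000 = 0.965693 ms.
Propagation delay = d/s = 310 m / 200000000 m/s = 0.00155 ms.
Total = 0.967 ms.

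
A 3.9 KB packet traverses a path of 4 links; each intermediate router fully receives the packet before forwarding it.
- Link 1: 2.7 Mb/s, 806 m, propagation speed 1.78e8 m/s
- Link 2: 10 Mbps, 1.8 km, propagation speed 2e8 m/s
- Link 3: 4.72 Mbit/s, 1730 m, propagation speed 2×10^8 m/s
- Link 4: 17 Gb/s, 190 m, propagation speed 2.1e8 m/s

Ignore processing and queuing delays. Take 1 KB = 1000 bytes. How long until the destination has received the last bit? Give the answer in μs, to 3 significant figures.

L = 31200 bits.
Transmission delays (L/R per hop): 11555.6, 3120, 6610.17, 1.83529 μs; sum = 21287.6 μs.
Propagation delays (d/s per hop): 4.52809, 9, 8.65, 0.904762 μs; sum = 23.0829 μs.
End-to-end = 21300 μs.

21300 μs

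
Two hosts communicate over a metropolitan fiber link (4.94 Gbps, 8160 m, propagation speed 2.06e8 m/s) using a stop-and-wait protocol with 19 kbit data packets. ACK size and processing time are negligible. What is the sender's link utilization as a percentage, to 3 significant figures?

4.63 %

t_tx = L/R = 19000/4940000000 = 3.84615e-06 s.
t_prop = 8160/206000000 = 3.96117e-05 s; RTT = 7.92233e-05 s.
Cycle = t_tx + RTT = 8.30695e-05 s.
Utilization = t_tx / cycle = 3.84615e-06/8.30695e-05 = 4.63 %.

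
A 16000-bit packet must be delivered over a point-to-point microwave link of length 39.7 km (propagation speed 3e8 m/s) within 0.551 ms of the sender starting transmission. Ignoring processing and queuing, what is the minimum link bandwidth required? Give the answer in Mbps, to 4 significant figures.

Propagation delay = 39700 / 300000000 = 0.132333 ms.
Transmission budget = 0.551 − 0.132333 = 0.418667 ms.
R ≥ L / t_tx = 16000 bits / 0.000418667 s = 38.22 Mbps.

38.22 Mbps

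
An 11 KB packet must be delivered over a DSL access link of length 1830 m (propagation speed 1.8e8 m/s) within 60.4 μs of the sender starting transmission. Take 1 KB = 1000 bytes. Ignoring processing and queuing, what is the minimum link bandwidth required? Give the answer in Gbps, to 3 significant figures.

1.75 Gbps

L = 88000 bits.
Propagation delay = 1830 / 180000000 = 10.1667 μs.
Transmission budget = 60.4 − 10.1667 = 50.2333 μs.
R ≥ L / t_tx = 88000 bits / 5.02333e-05 s = 1.75 Gbps.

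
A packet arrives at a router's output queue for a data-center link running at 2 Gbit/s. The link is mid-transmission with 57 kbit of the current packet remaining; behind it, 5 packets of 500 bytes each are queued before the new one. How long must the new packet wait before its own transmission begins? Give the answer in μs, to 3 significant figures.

38.5 μs

Each queued packet: L/R = 4000/2000000000 = 2 μs.
5 queued → 10 μs.
Plus remaining 57000 bits of current packet: 28.5 μs.
Queuing delay = 38.5 μs.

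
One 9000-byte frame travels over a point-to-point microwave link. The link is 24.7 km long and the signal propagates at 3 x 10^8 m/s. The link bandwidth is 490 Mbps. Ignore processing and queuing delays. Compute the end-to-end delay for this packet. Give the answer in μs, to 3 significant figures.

229 μs

L = 9000 × 8 = 72000 bits.
Transmission delay = L/R = 72000 / 490000000 = 146.939 μs.
Propagation delay = d/s = 24700 m / 300000000 m/s = 82.3333 μs.
Total = 229 μs.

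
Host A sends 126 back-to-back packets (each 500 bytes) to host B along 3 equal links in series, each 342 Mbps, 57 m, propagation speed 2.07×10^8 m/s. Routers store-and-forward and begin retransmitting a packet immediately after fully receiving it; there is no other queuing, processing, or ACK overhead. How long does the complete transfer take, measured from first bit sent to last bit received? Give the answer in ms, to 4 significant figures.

1.498 ms

Per-hop transmission t_tx = L/R = 4000/342000000 = 0.0116959 ms.
Per-hop propagation t_prop = 57/2.07e+08 = 0.000275362 ms.
Pipeline fill: first packet needs 3·t_tx to clear all hops; remaining 125 packets each add one t_tx.
Total = (3+126-1)·t_tx + 3·t_prop = 128·0.0116959 + 3·0.000275362 = 1.498 ms.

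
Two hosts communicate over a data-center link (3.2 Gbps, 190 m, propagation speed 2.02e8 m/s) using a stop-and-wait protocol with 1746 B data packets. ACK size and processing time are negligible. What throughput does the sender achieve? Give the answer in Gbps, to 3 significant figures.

2.24 Gbps

t_tx = L/R = 13968/3200000000 = 4.365e-06 s.
t_prop = 190/202000000 = 9.40594e-07 s; RTT = 1.88119e-06 s.
Cycle = t_tx + RTT = 6.24619e-06 s.
Throughput = L / cycle = 13968 / 6.24619e-06 = 2.24 Gbps.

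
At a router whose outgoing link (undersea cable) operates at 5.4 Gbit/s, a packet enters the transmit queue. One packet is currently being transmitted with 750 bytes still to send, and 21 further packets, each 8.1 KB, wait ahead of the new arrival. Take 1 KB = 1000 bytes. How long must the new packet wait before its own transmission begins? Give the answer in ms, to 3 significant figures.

0.253 ms

Each queued packet: L/R = 64800/5400000000 = 0.012 ms.
21 queued → 0.252 ms.
Plus remaining 6000 bits of current packet: 0.00111111 ms.
Queuing delay = 0.253 ms.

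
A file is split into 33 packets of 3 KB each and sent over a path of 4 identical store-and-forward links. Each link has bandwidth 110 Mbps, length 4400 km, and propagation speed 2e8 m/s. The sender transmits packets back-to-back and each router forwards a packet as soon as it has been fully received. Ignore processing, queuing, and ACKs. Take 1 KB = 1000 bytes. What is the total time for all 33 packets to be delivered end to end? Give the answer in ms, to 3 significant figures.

95.9 ms

Per-hop transmission t_tx = L/R = 24000/110000000 = 0.218182 ms.
Per-hop propagation t_prop = 4400000/200000000 = 22 ms.
Pipeline fill: first packet needs 4·t_tx to clear all hops; remaining 32 packets each add one t_tx.
Total = (4+33-1)·t_tx + 4·t_prop = 36·0.218182 + 4·22 = 95.9 ms.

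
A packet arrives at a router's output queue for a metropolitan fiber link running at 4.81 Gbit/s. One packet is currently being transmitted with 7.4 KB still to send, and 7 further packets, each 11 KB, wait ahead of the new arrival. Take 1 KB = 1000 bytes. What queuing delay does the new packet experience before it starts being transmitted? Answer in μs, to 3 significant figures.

140 μs

Each queued packet: L/R = 88000/4810000000 = 18.2952 μs.
7 queued → 128.067 μs.
Plus remaining 59200 bits of current packet: 12.3077 μs.
Queuing delay = 140 μs.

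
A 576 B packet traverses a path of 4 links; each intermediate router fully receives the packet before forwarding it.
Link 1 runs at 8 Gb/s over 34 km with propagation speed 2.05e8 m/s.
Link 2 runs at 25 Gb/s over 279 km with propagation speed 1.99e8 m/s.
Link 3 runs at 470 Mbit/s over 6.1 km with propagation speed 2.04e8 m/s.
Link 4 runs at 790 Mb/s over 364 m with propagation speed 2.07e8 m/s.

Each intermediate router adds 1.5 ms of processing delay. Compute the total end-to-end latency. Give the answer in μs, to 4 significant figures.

6116 μs

L = 576 × 8 = 4608 bits.
Transmission delays (L/R per hop): 0.576, 0.18432, 9.80426, 5.83291 μs; sum = 16.3975 μs.
Propagation delays (d/s per hop): 165.854, 1402.01, 29.902, 1.75845 μs; sum = 1599.52 μs.
Processing at 3 router(s): 3 × 1.5 ms = 4500 μs.
End-to-end = 6116 μs.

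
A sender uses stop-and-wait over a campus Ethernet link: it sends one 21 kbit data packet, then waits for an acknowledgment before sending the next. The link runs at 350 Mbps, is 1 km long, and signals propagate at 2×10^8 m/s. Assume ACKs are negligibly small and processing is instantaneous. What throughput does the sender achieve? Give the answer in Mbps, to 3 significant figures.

300 Mbps

t_tx = L/R = 21000/350000000 = 6e-05 s.
t_prop = 1000/200000000 = 5e-06 s; RTT = 1e-05 s.
Cycle = t_tx + RTT = 7e-05 s.
Throughput = L / cycle = 21000 / 7e-05 = 300 Mbps.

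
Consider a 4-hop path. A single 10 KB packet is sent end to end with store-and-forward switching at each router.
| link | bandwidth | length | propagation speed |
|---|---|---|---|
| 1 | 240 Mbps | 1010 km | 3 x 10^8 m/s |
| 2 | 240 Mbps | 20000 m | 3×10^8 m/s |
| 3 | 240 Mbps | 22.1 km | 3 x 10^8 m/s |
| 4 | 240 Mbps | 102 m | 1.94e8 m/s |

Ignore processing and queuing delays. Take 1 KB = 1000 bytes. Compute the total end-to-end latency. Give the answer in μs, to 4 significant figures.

4841 μs

L = 80000 bits.
Transmission delay per hop = L/R = 80000/240000000 = 333.333 μs; 4 hops → 1333.33 μs.
Propagation delays (d/s per hop): 3366.67, 66.6667, 73.6667, 0.525773 μs; sum = 3507.53 μs.
End-to-end = 4841 μs.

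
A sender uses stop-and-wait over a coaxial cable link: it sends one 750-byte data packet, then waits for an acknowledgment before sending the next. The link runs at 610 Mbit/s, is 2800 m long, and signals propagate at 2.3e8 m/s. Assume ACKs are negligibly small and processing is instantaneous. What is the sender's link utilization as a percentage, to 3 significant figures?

28.8 %

t_tx = L/R = 6000/610000000 = 9.83607e-06 s.
t_prop = 2800/2.3e+08 = 1.21739e-05 s; RTT = 2.43478e-05 s.
Cycle = t_tx + RTT = 3.41839e-05 s.
Utilization = t_tx / cycle = 9.83607e-06/3.41839e-05 = 28.8 %.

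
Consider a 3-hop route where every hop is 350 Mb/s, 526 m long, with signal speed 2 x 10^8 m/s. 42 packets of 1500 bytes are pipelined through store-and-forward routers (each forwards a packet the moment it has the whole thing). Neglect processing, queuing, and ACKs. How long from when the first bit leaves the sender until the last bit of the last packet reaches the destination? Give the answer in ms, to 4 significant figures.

Per-hop transmission t_tx = L/R = 12000/350000000 = 0.0342857 ms.
Per-hop propagation t_prop = 526/200000000 = 0.00263 ms.
Pipeline fill: first packet needs 3·t_tx to clear all hops; remaining 41 packets each add one t_tx.
Total = (3+42-1)·t_tx + 3·t_prop = 44·0.0342857 + 3·0.00263 = 1.516 ms.

1.516 ms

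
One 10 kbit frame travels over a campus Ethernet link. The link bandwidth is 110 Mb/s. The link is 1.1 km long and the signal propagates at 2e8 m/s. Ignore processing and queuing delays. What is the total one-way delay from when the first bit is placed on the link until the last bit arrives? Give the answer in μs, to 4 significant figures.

L = 10000 bits.
Transmission delay = L/R = 10000 / 110000000 = 90.9091 μs.
Propagation delay = d/s = 1100 m / 200000000 m/s = 5.5 μs.
Total = 96.41 μs.

96.41 μs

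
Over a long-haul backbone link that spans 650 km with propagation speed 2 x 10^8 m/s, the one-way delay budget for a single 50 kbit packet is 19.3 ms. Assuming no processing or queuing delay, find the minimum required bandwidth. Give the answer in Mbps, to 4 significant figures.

Propagation delay = 650000 / 200000000 = 3.25 ms.
Transmission budget = 19.3 − 3.25 = 16.05 ms.
R ≥ L / t_tx = 50000 bits / 0.01605 s = 3.115 Mbps.

3.115 Mbps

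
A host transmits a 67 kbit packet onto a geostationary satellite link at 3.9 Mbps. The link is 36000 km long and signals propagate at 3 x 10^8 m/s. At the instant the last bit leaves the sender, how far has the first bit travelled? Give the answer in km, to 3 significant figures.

t_tx = L/R = 67000/3900000 = 0.0171795 s.
Distance = s × t_tx = 300000000 × 0.0171795 = 5150 km.

5150 km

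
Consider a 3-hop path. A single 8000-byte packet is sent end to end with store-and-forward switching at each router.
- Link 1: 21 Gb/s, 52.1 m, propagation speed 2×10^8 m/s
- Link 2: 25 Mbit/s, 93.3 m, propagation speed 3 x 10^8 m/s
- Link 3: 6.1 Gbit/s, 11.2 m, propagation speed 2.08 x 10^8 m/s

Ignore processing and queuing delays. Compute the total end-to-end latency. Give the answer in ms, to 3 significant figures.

L = 8000 × 8 = 64000 bits.
Transmission delays (L/R per hop): 0.00304762, 2.56, 0.0104918 ms; sum = 2.57354 ms.
Propagation delays (d/s per hop): 0.0002605, 0.000311, 5.38462e-05 ms; sum = 0.000625346 ms.
End-to-end = 2.57 ms.

2.57 ms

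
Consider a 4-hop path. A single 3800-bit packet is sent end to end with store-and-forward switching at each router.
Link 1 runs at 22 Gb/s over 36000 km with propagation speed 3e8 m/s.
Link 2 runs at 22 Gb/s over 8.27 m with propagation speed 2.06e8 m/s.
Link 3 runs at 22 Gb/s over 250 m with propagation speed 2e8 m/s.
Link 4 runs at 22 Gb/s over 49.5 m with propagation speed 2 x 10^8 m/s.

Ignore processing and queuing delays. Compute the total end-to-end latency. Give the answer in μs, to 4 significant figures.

Transmission delay per hop = L/R = 3800/22000000000 = 0.172727 μs; 4 hops → 0.690909 μs.
Propagation delays (d/s per hop): 120000, 0.0401456, 1.25, 0.2475 μs; sum = 120002 μs.
End-to-end = 120000 μs.

120000 μs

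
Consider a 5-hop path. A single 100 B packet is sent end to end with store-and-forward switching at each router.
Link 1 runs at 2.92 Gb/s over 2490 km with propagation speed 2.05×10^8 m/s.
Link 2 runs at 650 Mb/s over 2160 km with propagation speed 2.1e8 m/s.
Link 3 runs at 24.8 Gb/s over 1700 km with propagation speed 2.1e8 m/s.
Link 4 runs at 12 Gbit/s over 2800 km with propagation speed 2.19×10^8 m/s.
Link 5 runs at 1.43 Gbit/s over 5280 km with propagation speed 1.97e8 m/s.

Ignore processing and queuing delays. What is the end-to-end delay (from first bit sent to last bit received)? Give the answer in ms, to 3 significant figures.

L = 100 × 8 = 800 bits.
Transmission delays (L/R per hop): 0.000273973, 0.00123077, 3.22581e-05, 6.66667e-05, 0.000559441 ms; sum = 0.00216311 ms.
Propagation delays (d/s per hop): 12.1463, 10.2857, 8.09524, 12.7854, 26.802 ms; sum = 70.1147 ms.
End-to-end = 70.1 ms.

70.1 ms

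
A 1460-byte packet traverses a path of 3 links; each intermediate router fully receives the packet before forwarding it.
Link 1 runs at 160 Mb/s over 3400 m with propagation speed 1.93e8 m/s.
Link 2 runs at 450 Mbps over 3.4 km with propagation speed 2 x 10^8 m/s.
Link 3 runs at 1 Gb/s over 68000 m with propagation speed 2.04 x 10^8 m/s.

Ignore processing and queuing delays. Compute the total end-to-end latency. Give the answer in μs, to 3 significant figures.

L = 1460 × 8 = 11680 bits.
Transmission delays (L/R per hop): 73, 25.9556, 11.68 μs; sum = 110.636 μs.
Propagation delays (d/s per hop): 17.6166, 17, 333.333 μs; sum = 367.95 μs.
End-to-end = 479 μs.

479 μs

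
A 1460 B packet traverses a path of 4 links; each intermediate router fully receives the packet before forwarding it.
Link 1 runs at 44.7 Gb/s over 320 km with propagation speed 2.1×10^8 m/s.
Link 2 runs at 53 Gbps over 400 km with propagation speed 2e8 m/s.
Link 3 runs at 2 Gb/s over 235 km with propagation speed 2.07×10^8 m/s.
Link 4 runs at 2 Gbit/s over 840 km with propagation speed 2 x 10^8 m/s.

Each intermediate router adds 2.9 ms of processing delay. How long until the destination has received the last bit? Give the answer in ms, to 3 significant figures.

17.6 ms

L = 1460 × 8 = 11680 bits.
Transmission delays (L/R per hop): 0.000261298, 0.000220377, 0.00584, 0.00584 ms; sum = 0.0121617 ms.
Propagation delays (d/s per hop): 1.52381, 2, 1.13527, 4.2 ms; sum = 8.85908 ms.
Processing at 3 router(s): 3 × 2.9 ms = 8.7 ms.
End-to-end = 17.6 ms.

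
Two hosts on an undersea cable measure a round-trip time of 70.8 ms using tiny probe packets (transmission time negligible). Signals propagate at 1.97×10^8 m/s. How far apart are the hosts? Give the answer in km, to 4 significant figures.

One-way propagation = RTT/2 = 35.4 ms.
d = s × t = 197000000 × 0.0354 = 6974 km.

6974 km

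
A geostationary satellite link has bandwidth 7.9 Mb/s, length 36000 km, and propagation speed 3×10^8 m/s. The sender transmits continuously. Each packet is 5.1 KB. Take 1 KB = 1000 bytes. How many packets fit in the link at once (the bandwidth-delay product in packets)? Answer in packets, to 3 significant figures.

23.2 packets

Propagation delay = 36000000 / 300000000 = 0.12 s.
BDP = R × t_prop = 7900000 × 0.12 = 948000 bits.
In packets of 40800 bits: 23.2 packets.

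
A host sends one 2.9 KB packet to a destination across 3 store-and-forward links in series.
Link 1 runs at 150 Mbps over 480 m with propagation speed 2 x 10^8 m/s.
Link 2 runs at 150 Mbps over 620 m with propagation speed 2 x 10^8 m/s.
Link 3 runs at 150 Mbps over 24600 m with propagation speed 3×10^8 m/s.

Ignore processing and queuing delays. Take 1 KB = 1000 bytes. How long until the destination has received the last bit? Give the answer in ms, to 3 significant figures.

L = 23200 bits.
Transmission delay per hop = L/R = 23200/150000000 = 0.154667 ms; 3 hops → 0.464 ms.
Propagation delays (d/s per hop): 0.0024, 0.0031, 0.082 ms; sum = 0.0875 ms.
End-to-end = 0.552 ms.

0.552 ms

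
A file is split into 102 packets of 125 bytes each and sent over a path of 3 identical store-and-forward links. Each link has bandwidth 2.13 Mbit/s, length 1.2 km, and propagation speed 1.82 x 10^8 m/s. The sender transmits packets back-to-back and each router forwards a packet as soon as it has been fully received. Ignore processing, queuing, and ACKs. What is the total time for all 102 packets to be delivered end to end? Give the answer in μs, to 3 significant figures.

48800 μs

Per-hop transmission t_tx = L/R = 1000/2130000 = 469.484 μs.
Per-hop propagation t_prop = 1200/182000000 = 6.59341 μs.
Pipeline fill: first packet needs 3·t_tx to clear all hops; remaining 101 packets each add one t_tx.
Total = (3+102-1)·t_tx + 3·t_prop = 104·469.484 + 3·6.59341 = 48800 μs.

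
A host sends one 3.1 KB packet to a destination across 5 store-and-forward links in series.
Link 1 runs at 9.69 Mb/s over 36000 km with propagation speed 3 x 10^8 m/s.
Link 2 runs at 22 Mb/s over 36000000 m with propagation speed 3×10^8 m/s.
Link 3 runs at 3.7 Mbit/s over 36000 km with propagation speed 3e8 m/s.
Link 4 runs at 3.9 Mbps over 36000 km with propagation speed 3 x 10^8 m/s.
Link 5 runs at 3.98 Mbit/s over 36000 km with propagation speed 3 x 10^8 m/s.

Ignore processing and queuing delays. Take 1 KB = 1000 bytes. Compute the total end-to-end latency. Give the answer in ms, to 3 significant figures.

L = 24800 bits.
Transmission delays (L/R per hop): 2.55934, 1.12727, 6.7027, 6.35897, 6.23116 ms; sum = 22.9794 ms.
Propagation delays (d/s per hop): 120, 120, 120, 120, 120 ms; sum = 600 ms.
End-to-end = 623 ms.

623 ms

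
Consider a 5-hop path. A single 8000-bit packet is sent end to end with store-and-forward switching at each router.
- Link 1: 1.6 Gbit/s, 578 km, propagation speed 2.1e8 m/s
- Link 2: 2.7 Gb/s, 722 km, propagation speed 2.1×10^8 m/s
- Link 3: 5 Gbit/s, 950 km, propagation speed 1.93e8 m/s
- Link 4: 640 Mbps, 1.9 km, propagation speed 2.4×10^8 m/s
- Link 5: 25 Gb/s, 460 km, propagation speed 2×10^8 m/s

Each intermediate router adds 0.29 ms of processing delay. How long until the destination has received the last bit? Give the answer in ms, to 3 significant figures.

Transmission delays (L/R per hop): 0.005, 0.00296296, 0.0016, 0.0125, 0.00032 ms; sum = 0.022383 ms.
Propagation delays (d/s per hop): 2.75238, 3.4381, 4.92228, 0.00791667, 2.3 ms; sum = 13.4207 ms.
Processing at 4 router(s): 4 × 0.29 ms = 1.16 ms.
End-to-end = 14.6 ms.

14.6 ms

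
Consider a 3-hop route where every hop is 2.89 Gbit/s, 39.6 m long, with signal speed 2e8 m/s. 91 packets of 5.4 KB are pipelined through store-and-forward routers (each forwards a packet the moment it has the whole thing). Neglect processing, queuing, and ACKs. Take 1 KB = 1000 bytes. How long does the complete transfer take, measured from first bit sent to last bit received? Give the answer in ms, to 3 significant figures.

1.39 ms

Per-hop transmission t_tx = L/R = 43200/2890000000 = 0.0149481 ms.
Per-hop propagation t_prop = 39.6/200000000 = 0.000198 ms.
Pipeline fill: first packet needs 3·t_tx to clear all hops; remaining 90 packets each add one t_tx.
Total = (3+91-1)·t_tx + 3·t_prop = 93·0.0149481 + 3·0.000198 = 1.39 ms.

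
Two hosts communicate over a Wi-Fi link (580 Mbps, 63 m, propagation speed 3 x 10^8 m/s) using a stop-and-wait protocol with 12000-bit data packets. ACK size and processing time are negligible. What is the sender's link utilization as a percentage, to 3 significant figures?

t_tx = L/R = 12000/580000000 = 2.06897e-05 s.
t_prop = 63/300000000 = 2.1e-07 s; RTT = 4.2e-07 s.
Cycle = t_tx + RTT = 2.11097e-05 s.
Utilization = t_tx / cycle = 2.06897e-05/2.11097e-05 = 98.0 %.

98.0 %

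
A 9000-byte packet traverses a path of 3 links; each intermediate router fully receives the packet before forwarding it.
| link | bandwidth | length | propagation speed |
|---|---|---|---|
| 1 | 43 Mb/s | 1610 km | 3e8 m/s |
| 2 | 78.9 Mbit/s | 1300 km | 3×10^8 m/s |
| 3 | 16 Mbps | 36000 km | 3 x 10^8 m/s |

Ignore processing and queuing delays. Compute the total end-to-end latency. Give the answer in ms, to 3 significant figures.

L = 9000 × 8 = 72000 bits.
Transmission delays (L/R per hop): 1.67442, 0.912548, 4.5 ms; sum = 7.08697 ms.
Propagation delays (d/s per hop): 5.36667, 4.33333, 120 ms; sum = 129.7 ms.
End-to-end = 137 ms.

137 ms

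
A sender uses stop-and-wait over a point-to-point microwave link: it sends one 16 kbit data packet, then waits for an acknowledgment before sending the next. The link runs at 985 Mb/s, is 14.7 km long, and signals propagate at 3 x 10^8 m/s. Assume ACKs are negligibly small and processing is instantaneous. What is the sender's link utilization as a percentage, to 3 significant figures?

t_tx = L/R = 16000/985000000 = 1.62437e-05 s.
t_prop = 14700/300000000 = 4.9e-05 s; RTT = 9.8e-05 s.
Cycle = t_tx + RTT = 0.000114244 s.
Utilization = t_tx / cycle = 1.62437e-05/0.000114244 = 14.2 %.

14.2 %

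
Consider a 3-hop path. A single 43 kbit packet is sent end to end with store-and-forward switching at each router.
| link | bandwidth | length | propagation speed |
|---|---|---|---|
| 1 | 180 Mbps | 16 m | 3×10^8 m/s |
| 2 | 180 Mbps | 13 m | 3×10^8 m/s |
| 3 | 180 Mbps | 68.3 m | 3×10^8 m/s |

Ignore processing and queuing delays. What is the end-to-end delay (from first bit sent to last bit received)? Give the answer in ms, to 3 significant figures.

L = 43000 bits.
Transmission delay per hop = L/R = 43000/180000000 = 0.238889 ms; 3 hops → 0.716667 ms.
Propagation delays (d/s per hop): 5.33333e-05, 4.33333e-05, 0.000227667 ms; sum = 0.000324333 ms.
End-to-end = 0.717 ms.

0.717 ms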